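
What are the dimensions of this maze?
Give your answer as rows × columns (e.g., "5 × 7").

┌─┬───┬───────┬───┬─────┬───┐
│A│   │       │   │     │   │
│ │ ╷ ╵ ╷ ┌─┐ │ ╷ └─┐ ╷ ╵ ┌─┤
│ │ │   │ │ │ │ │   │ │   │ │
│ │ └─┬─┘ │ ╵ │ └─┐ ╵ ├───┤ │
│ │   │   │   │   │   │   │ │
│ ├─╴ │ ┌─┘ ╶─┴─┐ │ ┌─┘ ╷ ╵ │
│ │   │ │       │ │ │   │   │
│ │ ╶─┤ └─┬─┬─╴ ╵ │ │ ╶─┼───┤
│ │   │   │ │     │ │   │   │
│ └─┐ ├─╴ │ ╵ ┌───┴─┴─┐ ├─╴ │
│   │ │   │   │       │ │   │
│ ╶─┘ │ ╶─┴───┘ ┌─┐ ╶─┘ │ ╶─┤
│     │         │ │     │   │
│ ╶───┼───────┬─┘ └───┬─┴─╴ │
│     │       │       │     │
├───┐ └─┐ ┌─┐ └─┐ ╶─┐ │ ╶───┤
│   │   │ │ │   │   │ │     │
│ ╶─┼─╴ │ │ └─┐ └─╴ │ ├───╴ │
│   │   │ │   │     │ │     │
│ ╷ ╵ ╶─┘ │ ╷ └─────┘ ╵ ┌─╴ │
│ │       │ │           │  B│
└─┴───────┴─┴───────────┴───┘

Counting the maze dimensions:
Rows (vertical): 11
Columns (horizontal): 14
Dimensions: 11 × 14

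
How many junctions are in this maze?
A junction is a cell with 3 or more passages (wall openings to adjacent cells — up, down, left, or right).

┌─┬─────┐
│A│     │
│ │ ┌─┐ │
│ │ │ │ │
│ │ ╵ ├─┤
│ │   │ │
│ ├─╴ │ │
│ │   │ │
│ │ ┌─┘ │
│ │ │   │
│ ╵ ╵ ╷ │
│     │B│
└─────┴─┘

Checking each cell for number of passages:

Junctions found (3+ passages):
  (2, 2): 3 passages
  (4, 3): 3 passages
  (5, 1): 3 passages
Total junctions: 3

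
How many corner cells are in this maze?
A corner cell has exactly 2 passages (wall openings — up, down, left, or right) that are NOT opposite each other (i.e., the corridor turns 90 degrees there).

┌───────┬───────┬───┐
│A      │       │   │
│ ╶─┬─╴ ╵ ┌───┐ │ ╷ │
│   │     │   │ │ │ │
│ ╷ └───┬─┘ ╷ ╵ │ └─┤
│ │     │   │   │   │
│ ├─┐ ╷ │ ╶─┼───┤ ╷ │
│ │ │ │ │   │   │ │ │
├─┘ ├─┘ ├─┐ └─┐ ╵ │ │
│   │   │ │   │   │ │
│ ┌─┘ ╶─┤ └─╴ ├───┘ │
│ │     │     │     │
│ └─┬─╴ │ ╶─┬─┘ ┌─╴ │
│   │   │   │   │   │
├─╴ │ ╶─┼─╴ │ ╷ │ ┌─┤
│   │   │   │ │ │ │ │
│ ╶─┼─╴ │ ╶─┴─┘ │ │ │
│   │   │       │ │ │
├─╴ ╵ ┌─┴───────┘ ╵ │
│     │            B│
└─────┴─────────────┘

Counting corner cells (2 non-opposite passages):
Total corners: 54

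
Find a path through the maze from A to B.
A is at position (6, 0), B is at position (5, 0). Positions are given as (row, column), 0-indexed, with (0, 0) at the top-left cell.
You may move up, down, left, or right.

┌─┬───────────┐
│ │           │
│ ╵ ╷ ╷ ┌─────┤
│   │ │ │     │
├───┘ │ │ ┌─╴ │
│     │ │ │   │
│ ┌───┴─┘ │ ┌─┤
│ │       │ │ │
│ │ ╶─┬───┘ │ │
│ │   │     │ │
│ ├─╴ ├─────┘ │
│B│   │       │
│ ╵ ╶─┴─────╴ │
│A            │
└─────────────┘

Finding the shortest path from (6, 0) to (5, 0):
Path length: 1 steps
Directions: up

Solution:

┌─┬───────────┐
│ │           │
│ ╵ ╷ ╷ ┌─────┤
│   │ │ │     │
├───┘ │ │ ┌─╴ │
│     │ │ │   │
│ ┌───┴─┘ │ ┌─┤
│ │       │ │ │
│ │ ╶─┬───┘ │ │
│ │   │     │ │
│ ├─╴ ├─────┘ │
│B│   │       │
│ ╵ ╶─┴─────╴ │
│A            │
└─────────────┘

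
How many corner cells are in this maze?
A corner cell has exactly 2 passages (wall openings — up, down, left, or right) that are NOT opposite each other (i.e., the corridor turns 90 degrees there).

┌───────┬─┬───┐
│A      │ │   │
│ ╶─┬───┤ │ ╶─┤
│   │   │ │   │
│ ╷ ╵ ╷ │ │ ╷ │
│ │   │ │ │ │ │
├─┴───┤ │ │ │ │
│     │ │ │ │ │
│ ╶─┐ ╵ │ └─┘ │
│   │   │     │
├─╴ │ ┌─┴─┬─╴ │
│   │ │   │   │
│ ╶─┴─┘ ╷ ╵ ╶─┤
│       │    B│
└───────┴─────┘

Counting corner cells (2 non-opposite passages):
Total corners: 23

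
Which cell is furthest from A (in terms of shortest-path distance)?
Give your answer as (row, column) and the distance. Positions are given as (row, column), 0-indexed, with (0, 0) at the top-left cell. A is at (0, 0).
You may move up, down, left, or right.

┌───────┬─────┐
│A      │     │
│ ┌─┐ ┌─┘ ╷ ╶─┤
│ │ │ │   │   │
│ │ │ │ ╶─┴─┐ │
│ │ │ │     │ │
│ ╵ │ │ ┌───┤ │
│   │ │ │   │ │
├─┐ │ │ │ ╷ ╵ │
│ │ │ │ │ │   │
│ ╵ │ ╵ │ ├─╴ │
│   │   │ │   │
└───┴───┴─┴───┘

Computing BFS distances from A to all cells:
Furthest cell: (5, 4)
Distance: 25 steps

Path from A to the furthest cell:

┌───────┬─────┐
│A → ↓  │↱ ↓  │
│ ┌─┐ ┌─┘ ╷ ╶─┤
│ │ │↓│↱ ↑│↳ ↓│
│ │ │ │ ╶─┴─┐ │
│ │ │↓│↑    │↓│
│ ╵ │ │ ┌───┤ │
│   │↓│↑│↓ ↰│↓│
├─┐ │ │ │ ╷ ╵ │
│ │ │↓│↑│↓│↑ ↲│
│ ╵ │ ╵ │ ├─╴ │
│   │↳ ↑│B│   │
└───┴───┴─┴───┘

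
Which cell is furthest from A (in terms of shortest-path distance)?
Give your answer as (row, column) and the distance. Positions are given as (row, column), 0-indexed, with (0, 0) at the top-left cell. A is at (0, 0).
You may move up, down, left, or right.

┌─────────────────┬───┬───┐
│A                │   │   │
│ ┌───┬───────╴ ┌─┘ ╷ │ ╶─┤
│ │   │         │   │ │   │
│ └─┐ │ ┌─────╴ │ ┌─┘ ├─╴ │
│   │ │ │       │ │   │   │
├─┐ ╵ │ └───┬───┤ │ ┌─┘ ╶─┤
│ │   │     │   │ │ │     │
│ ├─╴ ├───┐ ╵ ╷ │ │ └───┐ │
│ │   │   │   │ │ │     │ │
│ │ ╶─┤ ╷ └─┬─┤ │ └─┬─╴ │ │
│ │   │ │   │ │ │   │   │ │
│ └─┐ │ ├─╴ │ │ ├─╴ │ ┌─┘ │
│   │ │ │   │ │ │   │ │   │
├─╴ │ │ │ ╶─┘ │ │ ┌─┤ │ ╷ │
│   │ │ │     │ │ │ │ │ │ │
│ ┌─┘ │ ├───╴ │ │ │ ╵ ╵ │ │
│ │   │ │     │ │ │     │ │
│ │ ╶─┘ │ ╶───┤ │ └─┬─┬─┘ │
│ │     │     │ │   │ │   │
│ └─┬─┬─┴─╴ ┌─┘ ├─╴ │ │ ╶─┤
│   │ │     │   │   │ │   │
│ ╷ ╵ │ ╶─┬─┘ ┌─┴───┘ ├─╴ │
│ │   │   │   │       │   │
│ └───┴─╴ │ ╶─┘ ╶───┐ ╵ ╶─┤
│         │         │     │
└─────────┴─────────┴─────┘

Computing BFS distances from A to all cells:
Furthest cell: (10, 8)
Distance: 80 steps

Path from A to the furthest cell:

┌─────────────────┬───┬───┐
│A → → → → → → ↓  │↓ ↰│   │
│ ┌───┬───────╴ ┌─┘ ╷ │ ╶─┤
│ │   │↓ ← ← ← ↲│↓ ↲│↑│   │
│ └─┐ │ ┌─────╴ │ ┌─┘ ├─╴ │
│   │ │↓│       │↓│↱ ↑│   │
├─┐ ╵ │ └───┬───┤ │ ┌─┘ ╶─┤
│ │   │↳ → ↓│↱ ↓│↓│↑│     │
│ ├─╴ ├───┐ ╵ ╷ │ │ └───┐ │
│ │   │   │↳ ↑│↓│↓│↑ ← ↰│ │
│ │ ╶─┤ ╷ └─┬─┤ │ └─┬─╴ │ │
│ │   │ │   │ │↓│↳ ↓│↱ ↑│ │
│ └─┐ │ ├─╴ │ │ ├─╴ │ ┌─┘ │
│   │ │ │   │ │↓│↓ ↲│↑│↓ ↰│
├─╴ │ │ │ ╶─┘ │ │ ┌─┤ │ ╷ │
│   │ │ │     │↓│↓│ │↑│↓│↑│
│ ┌─┘ │ ├───╴ │ │ │ ╵ ╵ │ │
│ │   │ │     │↓│↓│  ↑ ↲│↑│
│ │ ╶─┘ │ ╶───┤ │ └─┬─┬─┘ │
│ │     │     │↓│↳ ↓│ │↱ ↑│
│ └─┬─┬─┴─╴ ┌─┘ ├─╴ │ │ ╶─┤
│   │ │     │↓ ↲│B ↲│ │↑ ↰│
│ ╷ ╵ │ ╶─┬─┘ ┌─┴───┘ ├─╴ │
│ │   │   │↓ ↲│↱ → → ↓│↱ ↑│
│ └───┴─╴ │ ╶─┘ ╶───┐ ╵ ╶─┤
│         │↳ → ↑    │↳ ↑  │
└─────────┴─────────┴─────┘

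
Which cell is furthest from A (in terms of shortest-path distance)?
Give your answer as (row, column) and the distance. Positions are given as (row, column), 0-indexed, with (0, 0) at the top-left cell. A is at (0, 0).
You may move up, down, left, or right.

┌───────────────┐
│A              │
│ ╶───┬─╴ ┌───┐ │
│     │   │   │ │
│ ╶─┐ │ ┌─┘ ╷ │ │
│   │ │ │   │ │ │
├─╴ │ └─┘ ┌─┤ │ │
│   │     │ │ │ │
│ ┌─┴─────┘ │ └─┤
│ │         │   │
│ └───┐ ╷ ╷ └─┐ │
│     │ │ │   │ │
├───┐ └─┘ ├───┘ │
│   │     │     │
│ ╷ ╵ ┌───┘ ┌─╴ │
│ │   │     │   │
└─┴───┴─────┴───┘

Computing BFS distances from A to all cells:
Furthest cell: (7, 3)
Distance: 22 steps

Path from A to the furthest cell:

┌───────────────┐
│A              │
│ ╶───┬─╴ ┌───┐ │
│↳ → ↓│   │↱ ↓│ │
│ ╶─┐ │ ┌─┘ ╷ │ │
│   │↓│ │↱ ↑│↓│ │
├─╴ │ └─┘ ┌─┤ │ │
│   │↳ → ↑│ │↓│ │
│ ┌─┴─────┘ │ └─┤
│ │         │↳ ↓│
│ └───┐ ╷ ╷ └─┐ │
│     │ │ │   │↓│
├───┐ └─┘ ├───┘ │
│   │     │↓ ← ↲│
│ ╷ ╵ ┌───┘ ┌─╴ │
│ │   │B ← ↲│   │
└─┴───┴─────┴───┘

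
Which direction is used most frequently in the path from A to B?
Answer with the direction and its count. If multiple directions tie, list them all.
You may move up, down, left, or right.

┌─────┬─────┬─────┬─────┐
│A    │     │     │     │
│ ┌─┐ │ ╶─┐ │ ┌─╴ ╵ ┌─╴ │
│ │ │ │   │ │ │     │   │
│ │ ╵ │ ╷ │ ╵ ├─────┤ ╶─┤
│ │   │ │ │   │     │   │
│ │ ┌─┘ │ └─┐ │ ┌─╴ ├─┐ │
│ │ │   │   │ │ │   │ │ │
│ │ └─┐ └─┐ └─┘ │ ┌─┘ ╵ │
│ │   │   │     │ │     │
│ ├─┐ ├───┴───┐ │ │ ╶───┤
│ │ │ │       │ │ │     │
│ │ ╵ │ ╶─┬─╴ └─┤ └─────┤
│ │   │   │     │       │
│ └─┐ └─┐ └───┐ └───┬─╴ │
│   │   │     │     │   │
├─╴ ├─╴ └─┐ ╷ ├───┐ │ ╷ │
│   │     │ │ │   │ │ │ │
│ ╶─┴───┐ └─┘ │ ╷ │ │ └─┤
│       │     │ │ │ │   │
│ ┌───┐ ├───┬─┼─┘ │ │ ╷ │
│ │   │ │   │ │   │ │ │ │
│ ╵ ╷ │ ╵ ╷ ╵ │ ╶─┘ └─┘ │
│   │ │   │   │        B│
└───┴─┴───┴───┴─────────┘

Directions: right, right, down, down, left, down, down, right, down, down, down, right, down, right, down, right, right, up, up, left, left, up, left, up, right, right, right, down, right, down, right, right, down, down, down, down, right, right
Counts: {'right': 15, 'down': 15, 'left': 4, 'up': 4}
Most common: down and right (tied at 15 times each)

Solution:

┌─────┬─────┬─────┬─────┐
│A → ↓│     │     │     │
│ ┌─┐ │ ╶─┐ │ ┌─╴ ╵ ┌─╴ │
│ │ │↓│   │ │ │     │   │
│ │ ╵ │ ╷ │ ╵ ├─────┤ ╶─┤
│ │↓ ↲│ │ │   │     │   │
│ │ ┌─┘ │ └─┐ │ ┌─╴ ├─┐ │
│ │↓│   │   │ │ │   │ │ │
│ │ └─┐ └─┐ └─┘ │ ┌─┘ ╵ │
│ │↳ ↓│   │     │ │     │
│ ├─┐ ├───┴───┐ │ │ ╶───┤
│ │ │↓│↱ → → ↓│ │ │     │
│ │ ╵ │ ╶─┬─╴ └─┤ └─────┤
│ │  ↓│↑ ↰│  ↳ ↓│       │
│ └─┐ └─┐ └───┐ └───┬─╴ │
│   │↳ ↓│↑ ← ↰│↳ → ↓│   │
├─╴ ├─╴ └─┐ ╷ ├───┐ │ ╷ │
│   │  ↳ ↓│ │↑│   │↓│ │ │
│ ╶─┴───┐ └─┘ │ ╷ │ │ └─┤
│       │↳ → ↑│ │ │↓│   │
│ ┌───┐ ├───┬─┼─┘ │ │ ╷ │
│ │   │ │   │ │   │↓│ │ │
│ ╵ ╷ │ ╵ ╷ ╵ │ ╶─┘ └─┘ │
│   │ │   │   │    ↳ → B│
└───┴─┴───┴───┴─────────┘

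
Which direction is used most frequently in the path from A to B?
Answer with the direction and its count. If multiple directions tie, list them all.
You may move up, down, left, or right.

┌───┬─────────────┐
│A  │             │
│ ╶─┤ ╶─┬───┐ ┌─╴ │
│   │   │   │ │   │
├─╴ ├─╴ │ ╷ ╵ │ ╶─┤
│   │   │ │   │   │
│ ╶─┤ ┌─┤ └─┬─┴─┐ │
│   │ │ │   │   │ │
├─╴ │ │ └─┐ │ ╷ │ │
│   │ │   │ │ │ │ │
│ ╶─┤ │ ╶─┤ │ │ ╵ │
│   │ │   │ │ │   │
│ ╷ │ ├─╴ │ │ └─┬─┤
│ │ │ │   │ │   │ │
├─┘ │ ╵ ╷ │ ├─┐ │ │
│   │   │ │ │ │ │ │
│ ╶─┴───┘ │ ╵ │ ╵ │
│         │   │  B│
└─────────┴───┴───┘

Directions: down, right, down, left, down, right, down, left, down, right, down, down, left, down, right, right, right, right, up, up, left, down, left, up, up, up, up, up, right, up, left, up, right, right, right, right, right, right, down, left, down, right, down, down, down, left, up, up, left, down, down, down, right, down, down, right
Counts: {'down': 19, 'right': 17, 'left': 9, 'up': 11}
Most common: down (19 times)

Solution:

┌───┬─────────────┐
│A  │↱ → → → → → ↓│
│ ╶─┤ ╶─┬───┐ ┌─╴ │
│↳ ↓│↑ ↰│   │ │↓ ↲│
├─╴ ├─╴ │ ╷ ╵ │ ╶─┤
│↓ ↲│↱ ↑│ │   │↳ ↓│
│ ╶─┤ ┌─┤ └─┬─┴─┐ │
│↳ ↓│↑│ │   │↓ ↰│↓│
├─╴ │ │ └─┐ │ ╷ │ │
│↓ ↲│↑│   │ │↓│↑│↓│
│ ╶─┤ │ ╶─┤ │ │ ╵ │
│↳ ↓│↑│   │ │↓│↑ ↲│
│ ╷ │ ├─╴ │ │ └─┬─┤
│ │↓│↑│↓ ↰│ │↳ ↓│ │
├─┘ │ ╵ ╷ │ ├─┐ │ │
│↓ ↲│↑ ↲│↑│ │ │↓│ │
│ ╶─┴───┘ │ ╵ │ ╵ │
│↳ → → → ↑│   │↳ B│
└─────────┴───┴───┘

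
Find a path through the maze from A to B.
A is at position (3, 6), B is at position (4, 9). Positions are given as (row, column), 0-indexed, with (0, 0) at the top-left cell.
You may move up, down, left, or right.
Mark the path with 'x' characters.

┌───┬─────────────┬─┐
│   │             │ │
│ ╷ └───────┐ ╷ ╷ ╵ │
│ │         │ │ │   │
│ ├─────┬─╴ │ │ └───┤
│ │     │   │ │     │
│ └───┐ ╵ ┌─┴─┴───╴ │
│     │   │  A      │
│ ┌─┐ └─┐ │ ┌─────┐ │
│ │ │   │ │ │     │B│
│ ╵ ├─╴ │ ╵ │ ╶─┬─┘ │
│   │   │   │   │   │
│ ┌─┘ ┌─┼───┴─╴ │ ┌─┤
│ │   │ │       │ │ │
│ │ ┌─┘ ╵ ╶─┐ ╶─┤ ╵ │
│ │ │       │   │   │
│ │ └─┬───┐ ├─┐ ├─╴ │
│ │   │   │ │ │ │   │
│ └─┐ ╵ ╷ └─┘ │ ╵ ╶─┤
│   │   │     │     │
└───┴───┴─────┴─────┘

Finding the shortest path from (3, 6) to (4, 9):
Path length: 4 steps
Directions: right → right → right → down

Solution:

┌───┬─────────────┬─┐
│   │             │ │
│ ╷ └───────┐ ╷ ╷ ╵ │
│ │         │ │ │   │
│ ├─────┬─╴ │ │ └───┤
│ │     │   │ │     │
│ └───┐ ╵ ┌─┴─┴───╴ │
│     │   │  A x x x│
│ ┌─┐ └─┐ │ ┌─────┐ │
│ │ │   │ │ │     │B│
│ ╵ ├─╴ │ ╵ │ ╶─┬─┘ │
│   │   │   │   │   │
│ ┌─┘ ┌─┼───┴─╴ │ ┌─┤
│ │   │ │       │ │ │
│ │ ┌─┘ ╵ ╶─┐ ╶─┤ ╵ │
│ │ │       │   │   │
│ │ └─┬───┐ ├─┐ ├─╴ │
│ │   │   │ │ │ │   │
│ └─┐ ╵ ╷ └─┘ │ ╵ ╶─┤
│   │   │     │     │
└───┴───┴─────┴─────┘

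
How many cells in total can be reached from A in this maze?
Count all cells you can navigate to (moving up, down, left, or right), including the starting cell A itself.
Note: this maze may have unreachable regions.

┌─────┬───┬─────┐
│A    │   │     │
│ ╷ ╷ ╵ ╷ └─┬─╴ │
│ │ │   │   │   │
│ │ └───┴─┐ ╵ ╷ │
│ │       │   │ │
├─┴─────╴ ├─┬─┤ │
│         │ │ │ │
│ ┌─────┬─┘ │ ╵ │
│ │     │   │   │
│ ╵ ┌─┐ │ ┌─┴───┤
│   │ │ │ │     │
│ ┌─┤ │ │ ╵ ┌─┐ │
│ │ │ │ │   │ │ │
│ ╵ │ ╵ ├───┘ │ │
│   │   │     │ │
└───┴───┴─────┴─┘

Using BFS/flood-fill to find all reachable cells from A:
Maze size: 8 × 8 = 64 total cells
15 cell(s) are walled off and cannot be reached from A.
Reachable cells: 49

Reachable region (· marks reachable cells):

┌─────┬───┬─────┐
│A · ·│· ·│· · ·│
│ ╷ ╷ ╵ ╷ └─┬─╴ │
│·│·│· ·│· ·│· ·│
│ │ └───┴─┐ ╵ ╷ │
│·│· · · ·│· ·│·│
├─┴─────╴ ├─┬─┤ │
│· · · · ·│ │·│·│
│ ┌─────┬─┘ │ ╵ │
│·│· · ·│   │· ·│
│ ╵ ┌─┐ │ ┌─┴───┤
│· ·│·│·│ │     │
│ ┌─┤ │ │ ╵ ┌─┐ │
│·│·│·│·│   │ │ │
│ ╵ │ ╵ ├───┘ │ │
│· ·│· ·│     │ │
└───┴───┴─────┴─┘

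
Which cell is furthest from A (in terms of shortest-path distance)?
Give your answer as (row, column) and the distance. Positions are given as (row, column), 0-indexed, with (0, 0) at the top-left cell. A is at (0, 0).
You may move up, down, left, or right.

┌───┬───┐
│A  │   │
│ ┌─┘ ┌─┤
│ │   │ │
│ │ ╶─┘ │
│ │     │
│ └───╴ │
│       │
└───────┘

Computing BFS distances from A to all cells:
Furthest cell: (0, 3)
Distance: 13 steps

Path from A to the furthest cell:

┌───┬───┐
│A  │↱ B│
│ ┌─┘ ┌─┤
│↓│↱ ↑│ │
│ │ ╶─┘ │
│↓│↑ ← ↰│
│ └───╴ │
│↳ → → ↑│
└───────┘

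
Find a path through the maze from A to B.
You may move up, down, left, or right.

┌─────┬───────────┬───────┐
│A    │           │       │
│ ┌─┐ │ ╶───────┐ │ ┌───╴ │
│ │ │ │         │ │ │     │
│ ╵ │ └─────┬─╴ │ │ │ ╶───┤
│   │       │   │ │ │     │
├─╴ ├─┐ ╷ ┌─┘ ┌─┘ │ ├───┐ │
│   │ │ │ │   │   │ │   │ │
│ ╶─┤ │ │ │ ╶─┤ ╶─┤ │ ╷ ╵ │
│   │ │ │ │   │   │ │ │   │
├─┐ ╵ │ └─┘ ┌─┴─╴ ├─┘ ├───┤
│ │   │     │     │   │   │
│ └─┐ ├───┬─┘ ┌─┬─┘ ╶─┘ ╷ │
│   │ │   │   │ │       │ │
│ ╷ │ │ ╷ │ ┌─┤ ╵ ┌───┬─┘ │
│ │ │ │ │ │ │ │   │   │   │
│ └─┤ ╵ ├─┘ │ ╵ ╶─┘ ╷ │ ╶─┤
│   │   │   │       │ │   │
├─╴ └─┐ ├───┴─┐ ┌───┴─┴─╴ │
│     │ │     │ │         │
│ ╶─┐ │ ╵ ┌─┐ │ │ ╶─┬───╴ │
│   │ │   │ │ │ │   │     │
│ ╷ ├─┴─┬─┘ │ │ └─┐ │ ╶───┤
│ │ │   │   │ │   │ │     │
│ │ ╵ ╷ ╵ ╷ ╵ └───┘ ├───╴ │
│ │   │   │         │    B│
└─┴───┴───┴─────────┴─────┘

Finding the shortest path through the maze:
Path length: 40 steps
Directions: down → down → right → down → left → down → right → down → right → down → down → down → right → down → down → right → up → right → right → down → down → down → right → right → right → up → up → left → up → right → right → right → right → down → left → left → down → right → right → down

Solution:

┌─────┬───────────┬───────┐
│A    │           │       │
│ ┌─┐ │ ╶───────┐ │ ┌───╴ │
│↓│ │ │         │ │ │     │
│ ╵ │ └─────┬─╴ │ │ │ ╶───┤
│↳ ↓│       │   │ │ │     │
├─╴ ├─┐ ╷ ┌─┘ ┌─┘ │ ├───┐ │
│↓ ↲│ │ │ │   │   │ │   │ │
│ ╶─┤ │ │ │ ╶─┤ ╶─┤ │ ╷ ╵ │
│↳ ↓│ │ │ │   │   │ │ │   │
├─┐ ╵ │ └─┘ ┌─┴─╴ ├─┘ ├───┤
│ │↳ ↓│     │     │   │   │
│ └─┐ ├───┬─┘ ┌─┬─┘ ╶─┘ ╷ │
│   │↓│   │   │ │       │ │
│ ╷ │ │ ╷ │ ┌─┤ ╵ ┌───┬─┘ │
│ │ │↓│ │ │ │ │   │   │   │
│ └─┤ ╵ ├─┘ │ ╵ ╶─┘ ╷ │ ╶─┤
│   │↳ ↓│   │       │ │   │
├─╴ └─┐ ├───┴─┐ ┌───┴─┴─╴ │
│     │↓│↱ → ↓│ │↱ → → → ↓│
│ ╶─┐ │ ╵ ┌─┐ │ │ ╶─┬───╴ │
│   │ │↳ ↑│ │↓│ │↑ ↰│↓ ← ↲│
│ ╷ ├─┴─┬─┘ │ │ └─┐ │ ╶───┤
│ │ │   │   │↓│   │↑│↳ → ↓│
│ │ ╵ ╷ ╵ ╷ ╵ └───┘ ├───╴ │
│ │   │   │  ↳ → → ↑│    B│
└─┴───┴───┴─────────┴─────┘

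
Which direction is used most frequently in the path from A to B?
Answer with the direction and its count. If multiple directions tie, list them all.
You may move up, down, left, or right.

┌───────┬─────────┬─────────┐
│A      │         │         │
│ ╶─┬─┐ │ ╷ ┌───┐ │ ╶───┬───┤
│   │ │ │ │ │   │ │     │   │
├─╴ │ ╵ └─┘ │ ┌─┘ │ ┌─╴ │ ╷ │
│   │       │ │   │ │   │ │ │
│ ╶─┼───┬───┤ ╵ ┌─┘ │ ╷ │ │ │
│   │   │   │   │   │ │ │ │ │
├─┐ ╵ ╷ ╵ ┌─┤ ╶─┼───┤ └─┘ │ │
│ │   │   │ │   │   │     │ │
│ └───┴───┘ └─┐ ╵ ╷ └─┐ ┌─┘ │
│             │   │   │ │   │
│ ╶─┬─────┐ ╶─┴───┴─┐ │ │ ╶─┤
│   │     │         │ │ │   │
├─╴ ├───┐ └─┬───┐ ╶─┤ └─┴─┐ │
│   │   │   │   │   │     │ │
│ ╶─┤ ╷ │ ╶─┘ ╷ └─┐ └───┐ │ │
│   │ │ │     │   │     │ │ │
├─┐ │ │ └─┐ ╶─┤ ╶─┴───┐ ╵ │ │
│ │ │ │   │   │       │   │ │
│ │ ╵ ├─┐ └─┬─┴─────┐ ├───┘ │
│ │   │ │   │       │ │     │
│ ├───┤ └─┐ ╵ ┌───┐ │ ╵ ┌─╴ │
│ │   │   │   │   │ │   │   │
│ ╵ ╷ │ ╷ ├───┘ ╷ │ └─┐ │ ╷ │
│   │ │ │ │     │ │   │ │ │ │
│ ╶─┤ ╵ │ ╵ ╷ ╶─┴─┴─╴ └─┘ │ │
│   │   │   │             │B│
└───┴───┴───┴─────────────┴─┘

Directions: right, right, right, down, down, right, right, up, up, right, right, right, down, down, left, down, left, down, right, down, right, up, right, down, right, down, down, right, right, down, down, left, up, left, left, up, left, up, left, left, left, up, left, left, left, left, left, down, right, down, left, down, right, down, down, right, up, up, up, right, down, down, right, down, right, down, right, up, right, right, right, down, down, right, down, right, right, up, up, right, down, down
Counts: {'right': 28, 'down': 26, 'up': 13, 'left': 15}
Most common: right (28 times)

Solution:

┌───────┬─────────┬─────────┐
│A → → ↓│  ↱ → → ↓│         │
│ ╶─┬─┐ │ ╷ ┌───┐ │ ╶───┬───┤
│   │ │↓│ │↑│   │↓│     │   │
├─╴ │ ╵ └─┘ │ ┌─┘ │ ┌─╴ │ ╷ │
│   │  ↳ → ↑│ │↓ ↲│ │   │ │ │
│ ╶─┼───┬───┤ ╵ ┌─┘ │ ╷ │ │ │
│   │   │   │↓ ↲│   │ │ │ │ │
├─┐ ╵ ╷ ╵ ┌─┤ ╶─┼───┤ └─┘ │ │
│ │   │   │ │↳ ↓│↱ ↓│     │ │
│ └───┴───┘ └─┐ ╵ ╷ └─┐ ┌─┘ │
│↓ ← ← ← ← ↰  │↳ ↑│↳ ↓│ │   │
│ ╶─┬─────┐ ╶─┴───┴─┐ │ │ ╶─┤
│↳ ↓│     │↑ ← ← ↰  │↓│ │   │
├─╴ ├───┐ └─┬───┐ ╶─┤ └─┴─┐ │
│↓ ↲│↱ ↓│   │   │↑ ↰│↳ → ↓│ │
│ ╶─┤ ╷ │ ╶─┘ ╷ └─┐ └───┐ │ │
│↳ ↓│↑│↓│     │   │↑ ← ↰│↓│ │
├─┐ │ │ └─┐ ╶─┤ ╶─┴───┐ ╵ │ │
│ │↓│↑│↳ ↓│   │       │↑ ↲│ │
│ │ ╵ ├─┐ └─┬─┴─────┐ ├───┘ │
│ │↳ ↑│ │↳ ↓│↱ → → ↓│ │     │
│ ├───┤ └─┐ ╵ ┌───┐ │ ╵ ┌─╴ │
│ │   │   │↳ ↑│   │↓│   │↱ ↓│
│ ╵ ╷ │ ╷ ├───┘ ╷ │ └─┐ │ ╷ │
│   │ │ │ │     │ │↳ ↓│ │↑│↓│
│ ╶─┤ ╵ │ ╵ ╷ ╶─┴─┴─╴ └─┘ │ │
│   │   │   │        ↳ → ↑│B│
└───┴───┴───┴─────────────┴─┘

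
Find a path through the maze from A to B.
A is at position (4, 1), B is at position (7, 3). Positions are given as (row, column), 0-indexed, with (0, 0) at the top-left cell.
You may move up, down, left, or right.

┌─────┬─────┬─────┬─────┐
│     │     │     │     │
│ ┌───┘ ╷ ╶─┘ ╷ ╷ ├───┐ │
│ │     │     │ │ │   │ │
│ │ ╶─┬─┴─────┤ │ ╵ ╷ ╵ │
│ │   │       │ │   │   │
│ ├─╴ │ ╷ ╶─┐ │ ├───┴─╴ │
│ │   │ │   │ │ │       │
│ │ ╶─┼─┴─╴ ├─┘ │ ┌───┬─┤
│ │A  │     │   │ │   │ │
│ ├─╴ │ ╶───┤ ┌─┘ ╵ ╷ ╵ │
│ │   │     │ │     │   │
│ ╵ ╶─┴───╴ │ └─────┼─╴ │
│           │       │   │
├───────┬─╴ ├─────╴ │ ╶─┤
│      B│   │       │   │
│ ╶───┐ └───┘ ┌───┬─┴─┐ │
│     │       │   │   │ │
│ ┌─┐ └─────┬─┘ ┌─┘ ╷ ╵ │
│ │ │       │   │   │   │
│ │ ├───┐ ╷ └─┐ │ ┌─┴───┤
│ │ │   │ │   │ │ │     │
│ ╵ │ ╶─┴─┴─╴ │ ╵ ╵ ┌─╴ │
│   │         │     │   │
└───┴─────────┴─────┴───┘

Finding the shortest path from (4, 1) to (7, 3):
Path length: 33 steps
Directions: up → right → up → left → up → right → right → up → right → down → right → right → up → right → down → down → down → down → left → down → down → right → right → right → down → left → left → left → down → left → left → left → up

Solution:

┌─────┬─────┬─────┬─────┐
│     │↱ ↓  │↱ ↓  │     │
│ ┌───┘ ╷ ╶─┘ ╷ ╷ ├───┐ │
│ │↱ → ↑│↳ → ↑│↓│ │   │ │
│ │ ╶─┬─┴─────┤ │ ╵ ╷ ╵ │
│ │↑ ↰│       │↓│   │   │
│ ├─╴ │ ╷ ╶─┐ │ ├───┴─╴ │
│ │↱ ↑│ │   │ │↓│       │
│ │ ╶─┼─┴─╴ ├─┘ │ ┌───┬─┤
│ │A  │     │↓ ↲│ │   │ │
│ ├─╴ │ ╶───┤ ┌─┘ ╵ ╷ ╵ │
│ │   │     │↓│     │   │
│ ╵ ╶─┴───╴ │ └─────┼─╴ │
│           │↳ → → ↓│   │
├───────┬─╴ ├─────╴ │ ╶─┤
│      B│   │↓ ← ← ↲│   │
│ ╶───┐ └───┘ ┌───┬─┴─┐ │
│     │↑ ← ← ↲│   │   │ │
│ ┌─┐ └─────┬─┘ ┌─┘ ╷ ╵ │
│ │ │       │   │   │   │
│ │ ├───┐ ╷ └─┐ │ ┌─┴───┤
│ │ │   │ │   │ │ │     │
│ ╵ │ ╶─┴─┴─╴ │ ╵ ╵ ┌─╴ │
│   │         │     │   │
└───┴─────────┴─────┴───┘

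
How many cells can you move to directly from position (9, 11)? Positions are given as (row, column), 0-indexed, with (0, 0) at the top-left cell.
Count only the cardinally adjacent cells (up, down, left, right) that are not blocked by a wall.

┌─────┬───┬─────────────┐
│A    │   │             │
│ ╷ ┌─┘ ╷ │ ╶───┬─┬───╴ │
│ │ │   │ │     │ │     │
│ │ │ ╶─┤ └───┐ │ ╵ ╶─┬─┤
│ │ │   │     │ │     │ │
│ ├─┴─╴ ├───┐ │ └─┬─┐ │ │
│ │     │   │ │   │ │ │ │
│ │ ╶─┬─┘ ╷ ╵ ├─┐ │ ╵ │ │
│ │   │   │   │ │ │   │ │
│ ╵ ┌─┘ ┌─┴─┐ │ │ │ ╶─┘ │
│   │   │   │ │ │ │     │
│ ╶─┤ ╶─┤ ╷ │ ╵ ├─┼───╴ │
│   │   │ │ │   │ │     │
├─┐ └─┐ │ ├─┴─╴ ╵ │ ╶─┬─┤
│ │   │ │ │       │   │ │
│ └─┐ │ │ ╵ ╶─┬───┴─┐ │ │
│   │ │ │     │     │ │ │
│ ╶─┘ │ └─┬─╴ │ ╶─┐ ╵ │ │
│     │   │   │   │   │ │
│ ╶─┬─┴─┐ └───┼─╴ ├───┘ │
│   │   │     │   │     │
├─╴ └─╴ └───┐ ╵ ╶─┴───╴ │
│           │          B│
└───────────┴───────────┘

Checking passable neighbors of (9, 11):
Neighbors: (8, 11), (10, 11)
Count: 2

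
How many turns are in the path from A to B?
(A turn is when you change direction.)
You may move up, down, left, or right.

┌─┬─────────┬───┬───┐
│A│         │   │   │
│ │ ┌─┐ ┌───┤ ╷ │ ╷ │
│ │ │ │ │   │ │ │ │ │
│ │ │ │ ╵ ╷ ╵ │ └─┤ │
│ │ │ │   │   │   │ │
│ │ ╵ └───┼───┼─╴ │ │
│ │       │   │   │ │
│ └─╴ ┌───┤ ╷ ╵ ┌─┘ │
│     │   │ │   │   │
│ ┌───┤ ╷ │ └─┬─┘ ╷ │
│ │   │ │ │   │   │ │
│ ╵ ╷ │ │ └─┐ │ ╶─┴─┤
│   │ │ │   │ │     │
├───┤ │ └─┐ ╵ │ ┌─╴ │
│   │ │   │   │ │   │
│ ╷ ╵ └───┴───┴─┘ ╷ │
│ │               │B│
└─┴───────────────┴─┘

Directions: down, down, down, down, down, down, right, up, right, down, down, down, right, right, right, right, right, right, up, right, down
Number of turns: 8

Solution:

┌─┬─────────┬───┬───┐
│A│         │   │   │
│ │ ┌─┐ ┌───┤ ╷ │ ╷ │
│↓│ │ │ │   │ │ │ │ │
│ │ │ │ ╵ ╷ ╵ │ └─┤ │
│↓│ │ │   │   │   │ │
│ │ ╵ └───┼───┼─╴ │ │
│↓│       │   │   │ │
│ └─╴ ┌───┤ ╷ ╵ ┌─┘ │
│↓    │   │ │   │   │
│ ┌───┤ ╷ │ └─┬─┘ ╷ │
│↓│↱ ↓│ │ │   │   │ │
│ ╵ ╷ │ │ └─┐ │ ╶─┴─┤
│↳ ↑│↓│ │   │ │     │
├───┤ │ └─┐ ╵ │ ┌─╴ │
│   │↓│   │   │ │↱ ↓│
│ ╷ ╵ └───┴───┴─┘ ╷ │
│ │  ↳ → → → → → ↑│B│
└─┴───────────────┴─┘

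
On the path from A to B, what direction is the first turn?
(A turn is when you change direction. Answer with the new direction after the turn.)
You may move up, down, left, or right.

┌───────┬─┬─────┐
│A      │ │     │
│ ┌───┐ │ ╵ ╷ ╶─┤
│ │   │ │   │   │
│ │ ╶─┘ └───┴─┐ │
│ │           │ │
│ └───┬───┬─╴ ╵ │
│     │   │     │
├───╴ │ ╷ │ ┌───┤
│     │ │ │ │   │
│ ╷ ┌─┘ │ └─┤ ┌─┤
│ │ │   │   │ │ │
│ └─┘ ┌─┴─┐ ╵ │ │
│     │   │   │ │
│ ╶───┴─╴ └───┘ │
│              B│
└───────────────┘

Directions: down, down, down, right, right, down, left, left, down, down, down, right, right, right, right, right, right, right
First turn direction: right

Solution:

┌───────┬─┬─────┐
│A      │ │     │
│ ┌───┐ │ ╵ ╷ ╶─┤
│↓│   │ │   │   │
│ │ ╶─┘ └───┴─┐ │
│↓│           │ │
│ └───┬───┬─╴ ╵ │
│↳ → ↓│   │     │
├───╴ │ ╷ │ ┌───┤
│↓ ← ↲│ │ │ │   │
│ ╷ ┌─┘ │ └─┤ ┌─┤
│↓│ │   │   │ │ │
│ └─┘ ┌─┴─┐ ╵ │ │
│↓    │   │   │ │
│ ╶───┴─╴ └───┘ │
│↳ → → → → → → B│
└───────────────┘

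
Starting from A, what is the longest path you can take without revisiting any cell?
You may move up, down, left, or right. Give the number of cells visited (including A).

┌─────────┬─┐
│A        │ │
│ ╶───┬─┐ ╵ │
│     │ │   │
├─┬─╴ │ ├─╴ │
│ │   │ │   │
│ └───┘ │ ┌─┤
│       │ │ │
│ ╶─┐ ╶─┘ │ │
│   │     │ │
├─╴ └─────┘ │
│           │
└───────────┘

Finding longest simple path using DFS:
Start: (0, 0)
Longest path visits 25 cells
Path: A → right → right → right → right → down → right → down → left → down → down → left → left → up → left → left → down → right → down → right → right → right → right → up → up

Solution:

┌─────────┬─┐
│A → → → ↓│ │
│ ╶───┬─┐ ╵ │
│     │ │↳ ↓│
├─┬─╴ │ ├─╴ │
│ │   │ │↓ ↲│
│ └───┘ │ ┌─┤
│↓ ← ↰  │↓│B│
│ ╶─┐ ╶─┘ │ │
│↳ ↓│↑ ← ↲│↑│
├─╴ └─────┘ │
│  ↳ → → → ↑│
└───────────┘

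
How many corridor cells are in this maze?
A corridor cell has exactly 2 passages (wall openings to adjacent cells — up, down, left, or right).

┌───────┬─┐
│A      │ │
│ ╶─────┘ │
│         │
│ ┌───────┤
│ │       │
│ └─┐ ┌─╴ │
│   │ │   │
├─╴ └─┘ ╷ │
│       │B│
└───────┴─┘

Counting cells with exactly 2 passages:
Total corridor cells: 15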